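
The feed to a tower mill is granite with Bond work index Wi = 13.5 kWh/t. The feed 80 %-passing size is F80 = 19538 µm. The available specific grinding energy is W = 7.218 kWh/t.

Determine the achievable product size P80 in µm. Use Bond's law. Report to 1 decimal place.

P80 = 272.1 µm

W_Bond = 10·Wi·(1/√P₈₀ − 1/√F₈₀)
P80^(−½) = W/(10 Wi) + F80^(−½)
  = 7.2180/(10·13.5) + 1/√19538 = 0.053467 + 0.007154 = 0.060621
P80 = (1/0.060621)² = 16.4960² = 272.12 µm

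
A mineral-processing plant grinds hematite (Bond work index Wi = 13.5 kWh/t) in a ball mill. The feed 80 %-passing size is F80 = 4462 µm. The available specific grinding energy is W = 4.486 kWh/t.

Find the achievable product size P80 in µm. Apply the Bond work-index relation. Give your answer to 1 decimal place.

P80 = 430.4 µm

Bond: W = 10·Wi·(1/√P80 − 1/√F80)
1/√P80 = 1/√F80 + W/(10·Wi)
  = 4.4860/(10·13.5) + 1/√4462 = 0.033230 + 0.014970 = 0.048200
P80 = (1/0.048200)² = 20.7468² = 430.43 µm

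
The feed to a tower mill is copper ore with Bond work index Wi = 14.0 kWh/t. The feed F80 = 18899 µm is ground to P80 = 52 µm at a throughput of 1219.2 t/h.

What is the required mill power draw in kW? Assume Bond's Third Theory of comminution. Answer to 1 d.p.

P = 22428.6 kW

Bond: W = 10·Wi·(1/√P80 − 1/√F80)
W = 10·14.0·(1/√52 − 1/√18899) = 10·14.0·(0.131401) = 18.3961 kWh/t
P_mill = W·ṁ = 18.3961·1219.2 = 22428.6 kW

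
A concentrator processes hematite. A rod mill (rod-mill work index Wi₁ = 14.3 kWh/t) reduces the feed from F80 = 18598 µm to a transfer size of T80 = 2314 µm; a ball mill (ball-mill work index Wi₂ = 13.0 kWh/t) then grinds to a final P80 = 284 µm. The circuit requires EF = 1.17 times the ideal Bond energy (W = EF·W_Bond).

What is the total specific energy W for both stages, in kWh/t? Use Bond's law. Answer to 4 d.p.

W = 8.1148 kWh/t

W_Bond = 10·Wi·(1/√P₈₀ − 1/√F₈₀)
Stage 1 (18598→2314 µm, Wi₁=14.3): W₁ = 10·14.3·(0.020788 − 0.007333) = 1.9241 kWh/t
Stage 2 (2314→284 µm, Wi₂=13.0): W₂ = 10·13.0·(0.059339 − 0.020788) = 5.0116 kWh/t
W = W₁ + W₂ = 1.9241 + 5.0116 = 6.9357 kWh/t
W_actual = 1.17 × 6.9357 = 8.1148 kWh/t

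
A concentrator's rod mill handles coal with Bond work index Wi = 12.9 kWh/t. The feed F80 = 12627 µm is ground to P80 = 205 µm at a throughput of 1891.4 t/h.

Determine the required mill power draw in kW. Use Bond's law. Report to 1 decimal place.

W_Bond = 10·Wi·(1/√P₈₀ − 1/√F₈₀)
W = 10·12.9·(1/√205 − 1/√12627) = 10·12.9·(0.060944) = 7.8618 kWh/t
Power = W × throughput = 7.8618 kWh/t × 1891.4 t/h = 14869.7 kW

P = 14869.7 kW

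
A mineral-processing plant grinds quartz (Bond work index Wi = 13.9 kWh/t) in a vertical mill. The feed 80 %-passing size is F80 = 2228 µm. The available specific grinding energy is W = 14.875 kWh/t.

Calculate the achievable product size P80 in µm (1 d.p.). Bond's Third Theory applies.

P80 = 60.8 µm

Bond: W = 10·Wi·(1/√P80 − 1/√F80)
P80^(−½) = W/(10 Wi) + F80^(−½)
  = 14.8750/(10·13.9) + 1/√2228 = 0.107014 + 0.021186 = 0.128200
P80 = (1/0.128200)² = 7.8003² = 60.84 µm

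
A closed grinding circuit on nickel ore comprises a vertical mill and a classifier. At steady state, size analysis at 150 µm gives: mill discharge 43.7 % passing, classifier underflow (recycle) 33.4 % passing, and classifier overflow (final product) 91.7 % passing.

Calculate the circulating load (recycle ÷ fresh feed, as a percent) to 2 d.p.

Let r = R/F. Size balance at 150 µm:
d + r·d = r·u + o → r(d−u) = o−d
r = (91.7 − 43.7)/(43.7 − 33.4) = 48.0/10.3 = 4.6602
CL = 100·r = 466.02 %

CL = 466.02 %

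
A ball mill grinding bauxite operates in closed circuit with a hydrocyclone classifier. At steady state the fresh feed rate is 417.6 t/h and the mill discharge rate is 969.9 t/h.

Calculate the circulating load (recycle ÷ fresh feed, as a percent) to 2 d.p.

Discharge = new feed + return, hence
R = M − F = 969.9 − 417.6 = 552.3 t/h
CL = 100·R/F = 100·552.3/417.6 = 132.26 %

CL = 132.26 %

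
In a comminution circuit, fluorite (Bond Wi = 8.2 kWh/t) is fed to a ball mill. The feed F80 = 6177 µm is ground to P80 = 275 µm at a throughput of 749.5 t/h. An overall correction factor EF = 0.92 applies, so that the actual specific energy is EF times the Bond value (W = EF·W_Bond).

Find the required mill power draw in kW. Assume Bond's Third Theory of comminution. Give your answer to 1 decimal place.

P = 2690.2 kW

Bond: W = 10·Wi·(1/√P80 − 1/√F80)
W = 10·8.2·(1/√275 − 1/√6177) = 10·8.2·(0.047579) = 3.9014 kWh/t
Corrected W = EF·W_Bond = 0.92·3.9014 = 3.5893 kWh/t
P = W·T = 3.5893·749.5 = 2690.2 kW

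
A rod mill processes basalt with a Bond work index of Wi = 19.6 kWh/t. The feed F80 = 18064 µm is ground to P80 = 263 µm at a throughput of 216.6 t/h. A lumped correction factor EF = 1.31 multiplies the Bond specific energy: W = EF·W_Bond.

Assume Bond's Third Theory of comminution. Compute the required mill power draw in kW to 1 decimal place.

P = 3015.5 kW

W = 10 Wi (1/√P80 − 1/√F80)  [Bond]
W = 10·19.6·(1/√263 − 1/√18064) = 10·19.6·(0.054222) = 10.6276 kWh/t
Apply correction: 10.6276 × 1.31 = 13.9221 kWh/t
Mill draw = 13.9221 × 216.6 = 3015.5 kW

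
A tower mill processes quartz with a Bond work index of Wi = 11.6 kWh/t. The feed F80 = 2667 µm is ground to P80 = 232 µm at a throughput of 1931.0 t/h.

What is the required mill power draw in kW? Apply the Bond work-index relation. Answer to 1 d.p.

P = 10368.7 kW

W_Bond = 10·Wi·(1/√P₈₀ − 1/√F₈₀)
W = 10·11.6·(1/√232 − 1/√2667) = 10·11.6·(0.046290) = 5.3696 kWh/t
P_mill = W·ṁ = 5.3696·1931.0 = 10368.7 kW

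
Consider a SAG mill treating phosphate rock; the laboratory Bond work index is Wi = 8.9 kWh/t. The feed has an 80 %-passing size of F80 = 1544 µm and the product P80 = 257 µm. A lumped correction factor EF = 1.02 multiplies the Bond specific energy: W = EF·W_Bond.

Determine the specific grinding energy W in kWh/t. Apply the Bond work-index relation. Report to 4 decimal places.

W = 3.3524 kWh/t

Bond: W = 10·Wi·(1/√P80 − 1/√F80)
1/√257 = 0.062378;  1/√1544 = 0.025449
W = 10·8.9·(0.062378 − 0.025449) = 3.2867 kWh/t
With EF = 1.02: W = 3.2867·1.02 = 3.3524 kWh/t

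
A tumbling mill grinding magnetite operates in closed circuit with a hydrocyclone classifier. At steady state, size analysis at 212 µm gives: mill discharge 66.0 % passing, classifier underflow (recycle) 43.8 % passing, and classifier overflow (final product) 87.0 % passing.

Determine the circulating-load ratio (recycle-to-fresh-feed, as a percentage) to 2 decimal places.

Two-product formula at 212 µm:
(1+r)d = ru + o → r = (o−d)/(d−u)
r = (87.0 − 66.0)/(66.0 − 43.8) = 21.0/22.2 = 0.9459
CL = 100·r = 94.59 %

CL = 94.59 %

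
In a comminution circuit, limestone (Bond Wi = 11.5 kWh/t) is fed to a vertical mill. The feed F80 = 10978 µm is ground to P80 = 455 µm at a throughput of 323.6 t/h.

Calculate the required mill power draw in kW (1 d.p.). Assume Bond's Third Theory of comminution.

W = 10 Wi / √P80 − 10 Wi / √F80
W = 10·11.5·(1/√455 − 1/√10978) = 10·11.5·(0.037337) = 4.2937 kWh/t
P_mill = W·ṁ = 4.2937·323.6 = 1389.4 kW

P = 1389.4 kW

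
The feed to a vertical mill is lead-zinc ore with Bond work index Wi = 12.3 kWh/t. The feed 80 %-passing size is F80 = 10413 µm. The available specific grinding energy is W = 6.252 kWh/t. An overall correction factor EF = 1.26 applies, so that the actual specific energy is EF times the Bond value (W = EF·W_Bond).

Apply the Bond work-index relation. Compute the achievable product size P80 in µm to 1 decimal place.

W = 10·Wi·(P80^(-½) − F80^(-½))
W_Bond = W / EF = 6.252 / 1.26 = 4.9619 kWh/t
P80^-0.5 = F80^-0.5 + W_Bond/(10 Wi)
  = 4.9619/(10·12.3) + 1/√10413 = 0.040341 + 0.009800 = 0.050140
P80 = (1/0.050140)² = 19.9440² = 397.76 µm

P80 = 397.8 µm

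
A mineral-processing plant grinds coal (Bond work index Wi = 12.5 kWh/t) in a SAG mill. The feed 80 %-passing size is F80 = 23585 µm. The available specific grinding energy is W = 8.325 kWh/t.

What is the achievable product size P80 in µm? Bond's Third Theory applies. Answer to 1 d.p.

P80 = 187.1 µm

W = 10 Wi (1/√P80 − 1/√F80)  [Bond]
⇒ 1/√P80 = W/(10·Wi) + 1/√F80
  = 8.3250/(10·12.5) + 1/√23585 = 0.066600 + 0.006512 = 0.073112
P80 = (1/0.073112)² = 13.6777² = 187.08 µm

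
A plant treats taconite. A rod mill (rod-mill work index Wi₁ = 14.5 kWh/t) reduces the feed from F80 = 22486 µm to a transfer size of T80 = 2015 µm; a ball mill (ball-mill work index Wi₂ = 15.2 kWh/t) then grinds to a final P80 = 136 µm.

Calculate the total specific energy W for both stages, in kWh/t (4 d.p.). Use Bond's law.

Bond:  W = 10 Wi (1/√P − 1/√F)
Stage 1 (22486→2015 µm, Wi₁=14.5): W₁ = 10·14.5·(0.022277 − 0.006669) = 2.2632 kWh/t
Stage 2 (2015→136 µm, Wi₂=15.2): W₂ = 10·15.2·(0.085749 − 0.022277) = 9.6477 kWh/t
W = W₁ + W₂ = 2.2632 + 9.6477 = 11.9110 kWh/t

W = 11.9110 kWh/t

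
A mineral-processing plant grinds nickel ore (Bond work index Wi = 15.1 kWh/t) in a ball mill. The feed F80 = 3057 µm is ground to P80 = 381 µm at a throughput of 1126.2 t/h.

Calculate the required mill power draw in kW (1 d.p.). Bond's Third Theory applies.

W = 10 Wi (1/√P80 − 1/√F80)  [Bond]
W = 10·15.1·(1/√381 − 1/√3057) = 10·15.1·(0.033145) = 5.0049 kWh/t
Mill draw = 5.0049 × 1126.2 = 5636.5 kW

P = 5636.5 kW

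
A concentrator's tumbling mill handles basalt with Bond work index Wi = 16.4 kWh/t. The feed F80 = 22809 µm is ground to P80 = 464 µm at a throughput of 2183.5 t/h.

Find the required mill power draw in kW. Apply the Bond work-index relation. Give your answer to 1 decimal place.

P = 14253.0 kW

Bond: W = 10·Wi·(1/√P80 − 1/√F80)
W = 10·16.4·(1/√464 − 1/√22809) = 10·16.4·(0.039802) = 6.5276 kWh/t
Power = W × throughput = 6.5276 kWh/t × 2183.5 t/h = 14253.0 kW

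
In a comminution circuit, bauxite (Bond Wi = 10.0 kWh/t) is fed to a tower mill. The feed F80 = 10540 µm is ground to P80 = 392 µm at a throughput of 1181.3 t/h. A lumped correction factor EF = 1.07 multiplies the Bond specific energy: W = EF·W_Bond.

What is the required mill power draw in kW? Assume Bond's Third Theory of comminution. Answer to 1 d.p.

W = 10·Wi·[P80^(−½) − F80^(−½)]
W = 10·10.0·(1/√392 − 1/√10540) = 10·10.0·(0.040767) = 4.0767 kWh/t
Corrected W = EF·W_Bond = 1.07·4.0767 = 4.3621 kWh/t
P_mill = W·ṁ = 4.3621·1181.3 = 5152.9 kW

P = 5152.9 kW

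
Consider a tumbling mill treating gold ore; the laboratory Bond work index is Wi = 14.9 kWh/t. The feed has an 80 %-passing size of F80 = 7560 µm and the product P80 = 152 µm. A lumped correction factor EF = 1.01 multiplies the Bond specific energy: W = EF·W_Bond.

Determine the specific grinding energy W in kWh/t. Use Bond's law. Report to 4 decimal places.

W = 10.4756 kWh/t

Bond:  W = 10 Wi (1/√P − 1/√F)
1/√152 = 0.081111;  1/√7560 = 0.011501
W = 10·14.9·(0.081111 − 0.011501) = 10.3718 kWh/t
Apply correction: 10.3718 × 1.01 = 10.4756 kWh/t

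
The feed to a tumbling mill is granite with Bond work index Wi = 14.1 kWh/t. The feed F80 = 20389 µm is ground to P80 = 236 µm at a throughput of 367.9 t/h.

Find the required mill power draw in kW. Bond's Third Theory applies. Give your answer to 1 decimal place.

P = 3013.4 kW

Bond: W = 10·Wi·(1/√P80 − 1/√F80)
W = 10·14.1·(1/√236 − 1/√20389) = 10·14.1·(0.058091) = 8.1909 kWh/t
P_mill = W·ṁ = 8.1909·367.9 = 3013.4 kW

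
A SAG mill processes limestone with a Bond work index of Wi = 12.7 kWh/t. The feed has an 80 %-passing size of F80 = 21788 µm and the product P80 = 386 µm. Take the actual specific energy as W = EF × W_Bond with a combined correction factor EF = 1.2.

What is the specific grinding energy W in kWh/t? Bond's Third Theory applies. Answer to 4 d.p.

Bond:  W = 10 Wi (1/√P − 1/√F)
1/√386 = 0.050899;  1/√21788 = 0.006775
W = 10·12.7·(0.050899 − 0.006775) = 5.6037 kWh/t
Apply correction: 5.6037 × 1.2 = 6.7245 kWh/t

W = 6.7245 kWh/t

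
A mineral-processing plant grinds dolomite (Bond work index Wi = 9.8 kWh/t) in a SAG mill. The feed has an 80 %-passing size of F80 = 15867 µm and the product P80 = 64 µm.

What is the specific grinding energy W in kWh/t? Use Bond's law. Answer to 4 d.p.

W = 11.4720 kWh/t

W = 10·Wi·[P80^(−½) − F80^(−½)]
1/√64 = 0.125000;  1/√15867 = 0.007939
W = 10·9.8·(0.125000 − 0.007939) = 11.4720 kWh/t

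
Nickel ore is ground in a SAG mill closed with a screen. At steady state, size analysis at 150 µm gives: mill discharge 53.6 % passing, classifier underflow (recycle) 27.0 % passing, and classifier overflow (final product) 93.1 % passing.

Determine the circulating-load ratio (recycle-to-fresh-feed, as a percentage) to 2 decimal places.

CL = 148.50 %

Two-product formula at 150 µm:
(1+r)·d = r·u + o ⇒ r = (o−d)/(d−u)
r = (93.1 − 53.6)/(53.6 − 27.0) = 39.5/26.6 = 1.4850
CL = 100·r = 148.50 %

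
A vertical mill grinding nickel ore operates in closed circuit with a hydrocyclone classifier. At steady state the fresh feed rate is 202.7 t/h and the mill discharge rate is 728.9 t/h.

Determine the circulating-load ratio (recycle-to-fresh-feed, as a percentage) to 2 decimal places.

CL = 259.60 %

Mill node: discharge = fresh + recycle.
R = M − F = 728.9 − 202.7 = 526.2 t/h
CL = 100·R/F = 100·526.2/202.7 = 259.60 %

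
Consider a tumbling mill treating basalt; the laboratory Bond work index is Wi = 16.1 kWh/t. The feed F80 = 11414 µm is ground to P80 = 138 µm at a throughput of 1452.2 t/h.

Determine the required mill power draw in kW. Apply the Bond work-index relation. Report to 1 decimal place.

P = 17714.3 kW

W = 10 Wi (P80^-0.5 − F80^-0.5)
W = 10·16.1·(1/√138 − 1/√11414) = 10·16.1·(0.075766) = 12.1983 kWh/t
P = W·T = 12.1983·1452.2 = 17714.3 kW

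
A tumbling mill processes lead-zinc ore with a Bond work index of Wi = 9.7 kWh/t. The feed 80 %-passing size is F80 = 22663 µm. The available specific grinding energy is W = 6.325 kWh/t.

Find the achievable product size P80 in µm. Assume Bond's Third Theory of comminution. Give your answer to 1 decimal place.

W = 10 Wi / √P80 − 10 Wi / √F80
⇒ 1/√P80 = W/(10·Wi) + 1/√F80
  = 6.3250/(10·9.7) + 1/√22663 = 0.065206 + 0.006643 = 0.071849
P80 = (1/0.071849)² = 13.9181² = 193.71 µm

P80 = 193.7 µm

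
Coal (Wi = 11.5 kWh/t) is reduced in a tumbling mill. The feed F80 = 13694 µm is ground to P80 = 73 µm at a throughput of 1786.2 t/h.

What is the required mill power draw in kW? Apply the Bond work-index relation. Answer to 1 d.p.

P = 22286.4 kW

W = 10·Wi·[P80^(−½) − F80^(−½)]
W = 10·11.5·(1/√73 − 1/√13694) = 10·11.5·(0.108496) = 12.4770 kWh/t
P = W·T = 12.4770·1786.2 = 22286.4 kW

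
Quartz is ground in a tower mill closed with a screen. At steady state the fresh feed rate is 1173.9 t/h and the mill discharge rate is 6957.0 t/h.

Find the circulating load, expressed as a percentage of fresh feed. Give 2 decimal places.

M = F + R at steady state, so:
R = M − F = 6957.0 − 1173.9 = 5783.1 t/h
CL = 100·R/F = 100·5783.1/1173.9 = 492.64 %

CL = 492.64 %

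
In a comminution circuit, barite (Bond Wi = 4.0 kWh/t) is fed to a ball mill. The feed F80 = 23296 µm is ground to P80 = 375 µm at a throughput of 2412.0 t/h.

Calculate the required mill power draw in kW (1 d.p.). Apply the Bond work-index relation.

P = 4350.1 kW

W = 10 Wi (1/√P80 − 1/√F80)  [Bond]
W = 10·4.0·(1/√375 − 1/√23296) = 10·4.0·(0.045088) = 1.8035 kWh/t
P = W·T = 1.8035·2412.0 = 4350.1 kW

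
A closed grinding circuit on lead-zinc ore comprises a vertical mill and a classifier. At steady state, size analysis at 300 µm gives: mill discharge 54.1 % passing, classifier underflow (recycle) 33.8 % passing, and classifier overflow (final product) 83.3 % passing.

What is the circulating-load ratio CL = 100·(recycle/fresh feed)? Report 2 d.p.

Two-product formula at 300 µm:
d + r·d = r·u + o → r(d−u) = o−d
r = (83.3 − 54.1)/(54.1 − 33.8) = 29.2/20.3 = 1.4384
CL = 100·r = 143.84 %

CL = 143.84 %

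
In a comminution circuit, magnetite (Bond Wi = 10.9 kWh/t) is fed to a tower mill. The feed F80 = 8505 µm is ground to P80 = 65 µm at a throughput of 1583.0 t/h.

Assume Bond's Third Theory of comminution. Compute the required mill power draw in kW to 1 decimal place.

Bond: W = 10·Wi·(1/√P80 − 1/√F80)
W = 10·10.9·(1/√65 − 1/√8505) = 10·10.9·(0.113191) = 12.3379 kWh/t
P = W·T = 12.3379·1583.0 = 19530.8 kW

P = 19530.8 kW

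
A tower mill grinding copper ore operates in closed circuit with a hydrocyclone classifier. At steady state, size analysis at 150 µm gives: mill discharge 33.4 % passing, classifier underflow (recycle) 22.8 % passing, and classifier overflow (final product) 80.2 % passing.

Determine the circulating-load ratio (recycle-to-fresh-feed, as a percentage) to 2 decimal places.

CL = 441.51 %

Two-product formula at 150 µm:
d + r·d = r·u + o → r(d−u) = o−d
r = (80.2 − 33.4)/(33.4 − 22.8) = 46.8/10.6 = 4.4151
CL = 100·r = 441.51 %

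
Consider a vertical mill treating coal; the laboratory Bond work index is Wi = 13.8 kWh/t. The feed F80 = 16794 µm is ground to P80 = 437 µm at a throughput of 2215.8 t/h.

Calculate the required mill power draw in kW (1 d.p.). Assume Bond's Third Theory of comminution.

W_Bond = 10·Wi·(1/√P₈₀ − 1/√F₈₀)
W = 10·13.8·(1/√437 − 1/√16794) = 10·13.8·(0.040120) = 5.5366 kWh/t
Power = W × throughput = 5.5366 kWh/t × 2215.8 t/h = 12267.9 kW

P = 12267.9 kW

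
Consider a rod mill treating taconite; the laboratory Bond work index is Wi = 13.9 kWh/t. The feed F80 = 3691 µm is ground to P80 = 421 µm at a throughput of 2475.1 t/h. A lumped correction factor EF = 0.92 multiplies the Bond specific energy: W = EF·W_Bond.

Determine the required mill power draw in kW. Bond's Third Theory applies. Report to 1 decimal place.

P = 10216.2 kW

Bond: W = 10·Wi·(1/√P80 − 1/√F80)
W = 10·13.9·(1/√421 − 1/√3691) = 10·13.9·(0.032277) = 4.4865 kWh/t
With EF = 0.92: W = 4.4865·0.92 = 4.1276 kWh/t
P = W·T = 4.1276·2475.1 = 10216.2 kW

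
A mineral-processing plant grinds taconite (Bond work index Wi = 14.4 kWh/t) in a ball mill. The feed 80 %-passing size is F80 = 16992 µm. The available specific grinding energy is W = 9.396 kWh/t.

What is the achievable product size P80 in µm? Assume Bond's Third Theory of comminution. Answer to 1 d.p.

W = 10·Wi·(P80^(-½) − F80^(-½))
P80^-0.5 = F80^-0.5 + W/(10 Wi)
  = 9.3960/(10·14.4) + 1/√16992 = 0.065250 + 0.007671 = 0.072921
P80 = (1/0.072921)² = 13.7134² = 188.06 µm

P80 = 188.1 µm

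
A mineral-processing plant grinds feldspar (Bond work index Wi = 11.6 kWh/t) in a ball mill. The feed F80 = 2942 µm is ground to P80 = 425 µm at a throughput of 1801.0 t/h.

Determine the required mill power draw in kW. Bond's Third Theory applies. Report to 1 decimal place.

P = 6282.2 kW

Bond: W = 10·Wi·(1/√P80 − 1/√F80)
W = 10·11.6·(1/√425 − 1/√2942) = 10·11.6·(0.030071) = 3.4882 kWh/t
Mill draw = 3.4882 × 1801.0 = 6282.2 kW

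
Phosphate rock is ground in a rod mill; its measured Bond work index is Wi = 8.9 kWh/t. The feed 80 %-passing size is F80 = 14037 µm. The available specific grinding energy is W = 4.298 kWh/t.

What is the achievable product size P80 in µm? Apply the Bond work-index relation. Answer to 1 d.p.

P80 = 310.7 µm

W = 10·Wi·(P80^(-½) − F80^(-½))
P80^(−½) = W/(10 Wi) + F80^(−½)
  = 4.2980/(10·8.9) + 1/√14037 = 0.048292 + 0.008440 = 0.056733
P80 = (1/0.056733)² = 17.6266² = 310.70 µm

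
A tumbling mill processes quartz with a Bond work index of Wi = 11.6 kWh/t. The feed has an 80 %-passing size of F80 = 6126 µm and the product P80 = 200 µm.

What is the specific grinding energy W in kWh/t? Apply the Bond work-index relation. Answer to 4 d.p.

W = 6.7204 kWh/t

W = 10·Wi·[P80^(−½) − F80^(−½)]
1/√200 = 0.070711;  1/√6126 = 0.012776
W = 10·11.6·(0.070711 − 0.012776) = 6.7204 kWh/t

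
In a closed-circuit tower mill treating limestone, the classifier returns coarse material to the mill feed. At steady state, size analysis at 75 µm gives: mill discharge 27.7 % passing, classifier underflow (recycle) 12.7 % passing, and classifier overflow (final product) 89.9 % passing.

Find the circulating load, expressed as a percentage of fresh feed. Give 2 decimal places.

CL = 414.67 %

Balance %-passing 75 µm (r = R/F):
(1+r)d = ru + o → r = (o−d)/(d−u)
r = (89.9 − 27.7)/(27.7 − 12.7) = 62.2/15.0 = 4.1467
CL = 100·r = 414.67 %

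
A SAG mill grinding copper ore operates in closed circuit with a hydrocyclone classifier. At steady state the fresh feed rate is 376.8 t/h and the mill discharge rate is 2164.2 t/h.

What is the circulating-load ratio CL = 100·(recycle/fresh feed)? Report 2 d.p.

Discharge = new feed + return, hence
R = M − F = 2164.2 − 376.8 = 1787.4 t/h
CL = 100·R/F = 100·1787.4/376.8 = 474.36 %

CL = 474.36 %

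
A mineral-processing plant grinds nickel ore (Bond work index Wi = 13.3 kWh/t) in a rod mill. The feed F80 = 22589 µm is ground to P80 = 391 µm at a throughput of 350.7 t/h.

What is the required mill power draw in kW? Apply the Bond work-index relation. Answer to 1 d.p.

P = 2048.5 kW

W = 10 Wi (P80^-0.5 − F80^-0.5)
W = 10·13.3·(1/√391 − 1/√22589) = 10·13.3·(0.043919) = 5.8412 kWh/t
P = W·T = 5.8412·350.7 = 2048.5 kW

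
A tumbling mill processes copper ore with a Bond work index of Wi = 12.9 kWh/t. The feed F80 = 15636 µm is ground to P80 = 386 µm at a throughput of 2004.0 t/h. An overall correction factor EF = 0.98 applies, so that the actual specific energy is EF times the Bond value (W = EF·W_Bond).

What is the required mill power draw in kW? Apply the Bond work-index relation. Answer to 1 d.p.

W = 10 Wi (1/√P80 − 1/√F80)  [Bond]
W = 10·12.9·(1/√386 − 1/√15636) = 10·12.9·(0.042901) = 5.5343 kWh/t
With EF = 0.98: W = 5.5343·0.98 = 5.4236 kWh/t
P = W·T = 5.4236·2004.0 = 10868.9 kW

P = 10868.9 kW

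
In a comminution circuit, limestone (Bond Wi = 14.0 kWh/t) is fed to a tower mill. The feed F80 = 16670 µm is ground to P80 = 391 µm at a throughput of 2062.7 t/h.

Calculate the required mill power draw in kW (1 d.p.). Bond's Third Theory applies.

W = 10·Wi·[P80^(−½) − F80^(−½)]
W = 10·14.0·(1/√391 − 1/√16670) = 10·14.0·(0.042827) = 5.9958 kWh/t
P_mill = W·ṁ = 5.9958·2062.7 = 12367.5 kW

P = 12367.5 kW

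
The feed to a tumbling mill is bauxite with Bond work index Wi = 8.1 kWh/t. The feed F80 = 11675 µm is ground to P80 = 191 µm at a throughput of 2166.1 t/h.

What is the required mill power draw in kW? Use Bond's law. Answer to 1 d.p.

P = 11071.6 kW

W = 10 Wi (P80^-0.5 − F80^-0.5)
W = 10·8.1·(1/√191 − 1/√11675) = 10·8.1·(0.063103) = 5.1113 kWh/t
Power = W × throughput = 5.1113 kWh/t × 2166.1 t/h = 11071.6 kW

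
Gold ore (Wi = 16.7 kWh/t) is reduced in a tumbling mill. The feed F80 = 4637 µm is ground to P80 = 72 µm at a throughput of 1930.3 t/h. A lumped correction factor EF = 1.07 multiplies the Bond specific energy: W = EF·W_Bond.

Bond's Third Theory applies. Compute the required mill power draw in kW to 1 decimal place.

W = 10·Wi·[P80^(−½) − F80^(−½)]
W = 10·16.7·(1/√72 − 1/√4637) = 10·16.7·(0.103166) = 17.2287 kWh/t
Corrected W = EF·W_Bond = 1.07·17.2287 = 18.4347 kWh/t
Power = W × throughput = 18.4347 kWh/t × 1930.3 t/h = 35584.5 kW

P = 35584.5 kW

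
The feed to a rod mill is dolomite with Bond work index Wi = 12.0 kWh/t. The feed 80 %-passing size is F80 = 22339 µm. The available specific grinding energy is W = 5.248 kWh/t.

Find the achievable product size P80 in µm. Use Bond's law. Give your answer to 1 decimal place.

P80 = 393.3 µm

W = 10·Wi·[P80^(−½) − F80^(−½)]
1/√P80 = 1/√F80 + W/(10·Wi)
  = 5.2480/(10·12.0) + 1/√22339 = 0.043733 + 0.006691 = 0.050424
P80 = (1/0.050424)² = 19.8318² = 393.30 µm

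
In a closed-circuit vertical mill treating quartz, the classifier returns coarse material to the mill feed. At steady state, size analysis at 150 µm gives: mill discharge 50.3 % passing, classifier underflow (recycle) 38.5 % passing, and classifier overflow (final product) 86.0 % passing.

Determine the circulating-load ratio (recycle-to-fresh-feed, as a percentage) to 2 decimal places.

Two-product formula at 150 µm:
r = (o − d)/(d − u)
r = (86.0 − 50.3)/(50.3 − 38.5) = 35.7/11.8 = 3.0254
CL = 100·r = 302.54 %

CL = 302.54 %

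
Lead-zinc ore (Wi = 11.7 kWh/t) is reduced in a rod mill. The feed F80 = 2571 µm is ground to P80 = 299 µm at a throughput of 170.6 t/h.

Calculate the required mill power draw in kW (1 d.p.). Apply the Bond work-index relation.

W = 10·Wi·(P80^(-½) − F80^(-½))
W = 10·11.7·(1/√299 − 1/√2571) = 10·11.7·(0.038110) = 4.4588 kWh/t
P = W·T = 4.4588·170.6 = 760.7 kW

P = 760.7 kW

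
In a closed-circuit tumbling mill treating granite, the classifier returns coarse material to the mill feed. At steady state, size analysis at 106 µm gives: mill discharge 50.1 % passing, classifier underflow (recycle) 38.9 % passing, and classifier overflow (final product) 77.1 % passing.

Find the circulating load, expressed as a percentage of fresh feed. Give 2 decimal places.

CL = 241.07 %

Two-product formula at 106 µm:
r = (o − d)/(d − u)
r = (77.1 − 50.1)/(50.1 − 38.9) = 27.0/11.2 = 2.4107
CL = 100·r = 241.07 %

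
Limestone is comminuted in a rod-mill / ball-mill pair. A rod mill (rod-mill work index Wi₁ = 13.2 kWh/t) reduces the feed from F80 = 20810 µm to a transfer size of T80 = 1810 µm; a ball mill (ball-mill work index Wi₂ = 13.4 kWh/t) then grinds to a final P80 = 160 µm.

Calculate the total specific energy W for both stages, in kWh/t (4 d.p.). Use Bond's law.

Bond:  W = 10 Wi (1/√P − 1/√F)
Stage 1 (20810→1810 µm, Wi₁=13.2): W₁ = 10·13.2·(0.023505 − 0.006932) = 2.1876 kWh/t
Stage 2 (1810→160 µm, Wi₂=13.4): W₂ = 10·13.4·(0.079057 − 0.023505) = 7.4440 kWh/t
W = W₁ + W₂ = 2.1876 + 7.4440 = 9.6316 kWh/t

W = 9.6316 kWh/t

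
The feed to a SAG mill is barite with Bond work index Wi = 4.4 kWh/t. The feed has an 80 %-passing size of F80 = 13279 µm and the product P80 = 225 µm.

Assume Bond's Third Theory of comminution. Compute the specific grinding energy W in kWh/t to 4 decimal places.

W = 10 Wi (1/√P80 − 1/√F80)  [Bond]
1/√225 = 0.066667;  1/√13279 = 0.008678
W = 10·4.4·(0.066667 − 0.008678) = 2.5515 kWh/t

W = 2.5515 kWh/t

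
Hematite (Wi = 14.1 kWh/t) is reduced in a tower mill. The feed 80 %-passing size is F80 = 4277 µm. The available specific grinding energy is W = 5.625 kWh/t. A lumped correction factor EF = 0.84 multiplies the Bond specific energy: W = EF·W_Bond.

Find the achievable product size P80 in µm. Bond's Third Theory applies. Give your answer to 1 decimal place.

P80 = 253.7 µm

W = 10 Wi / √P80 − 10 Wi / √F80
W_Bond = W / EF = 5.625 / 0.84 = 6.6964 kWh/t
⇒ 1/√P80 = W_Bond/(10 Wi) + 1/√F80
  = 6.6964/(10·14.1) + 1/√4277 = 0.047492 + 0.015291 = 0.062783
P80 = (1/0.062783)² = 15.9278² = 253.70 µm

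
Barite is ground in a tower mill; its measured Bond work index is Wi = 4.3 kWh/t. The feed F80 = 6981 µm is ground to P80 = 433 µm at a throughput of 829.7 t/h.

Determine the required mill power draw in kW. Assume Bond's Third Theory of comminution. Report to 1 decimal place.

W = 10 Wi / √P80 − 10 Wi / √F80
W = 10·4.3·(1/√433 − 1/√6981) = 10·4.3·(0.036088) = 1.5518 kWh/t
Mill draw = 1.5518 × 829.7 = 1287.5 kW

P = 1287.5 kW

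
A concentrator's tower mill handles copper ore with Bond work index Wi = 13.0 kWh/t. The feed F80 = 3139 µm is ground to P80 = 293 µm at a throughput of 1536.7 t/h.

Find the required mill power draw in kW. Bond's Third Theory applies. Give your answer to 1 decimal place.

P = 8105.1 kW

W = 10·Wi·[P80^(−½) − F80^(−½)]
W = 10·13.0·(1/√293 − 1/√3139) = 10·13.0·(0.040572) = 5.2744 kWh/t
Mill draw = 5.2744 × 1536.7 = 8105.1 kW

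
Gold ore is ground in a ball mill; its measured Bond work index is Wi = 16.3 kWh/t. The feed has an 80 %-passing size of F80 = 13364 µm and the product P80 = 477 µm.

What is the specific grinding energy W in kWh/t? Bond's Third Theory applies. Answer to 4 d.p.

W = 10 Wi / √P80 − 10 Wi / √F80
1/√477 = 0.045787;  1/√13364 = 0.008650
W = 10·16.3·(0.045787 − 0.008650) = 6.0533 kWh/t

W = 6.0533 kWh/t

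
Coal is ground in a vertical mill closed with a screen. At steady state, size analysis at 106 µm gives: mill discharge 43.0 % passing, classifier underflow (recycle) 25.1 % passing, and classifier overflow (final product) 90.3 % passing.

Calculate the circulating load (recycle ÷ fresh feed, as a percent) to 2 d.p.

Classifier node, passing 106 µm:
r = (o − d)/(d − u)
r = (90.3 − 43.0)/(43.0 − 25.1) = 47.3/17.9 = 2.6425
CL = 100·r = 264.25 %

CL = 264.25 %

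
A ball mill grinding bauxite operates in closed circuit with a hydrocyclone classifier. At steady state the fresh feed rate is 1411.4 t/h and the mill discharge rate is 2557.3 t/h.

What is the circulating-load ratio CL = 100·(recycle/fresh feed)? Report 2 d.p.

CL = 81.19 %

Steady state: M = F + R.
R = M − F = 2557.3 − 1411.4 = 1145.9 t/h
CL = 100·R/F = 100·1145.9/1411.4 = 81.19 %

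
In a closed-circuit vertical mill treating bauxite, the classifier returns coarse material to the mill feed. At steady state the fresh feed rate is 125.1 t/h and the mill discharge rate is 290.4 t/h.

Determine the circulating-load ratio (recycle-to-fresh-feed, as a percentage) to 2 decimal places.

CL = 132.13 %

Discharge = new feed + return, hence
R = M − F = 290.4 − 125.1 = 165.3 t/h
CL = 100·R/F = 100·165.3/125.1 = 132.13 %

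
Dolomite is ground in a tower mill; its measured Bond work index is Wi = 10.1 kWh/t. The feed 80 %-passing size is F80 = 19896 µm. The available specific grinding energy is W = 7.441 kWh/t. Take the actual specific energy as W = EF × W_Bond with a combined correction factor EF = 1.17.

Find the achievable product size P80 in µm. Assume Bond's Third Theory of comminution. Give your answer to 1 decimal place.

P80 = 203.7 µm

W = 10·Wi·[P80^(−½) − F80^(−½)]
W_Bond = W / EF = 7.441 / 1.17 = 6.3598 kWh/t
⇒ 1/√P80 = W_Bond/(10 Wi) + 1/√F80
  = 6.3598/(10·10.1) + 1/√19896 = 0.062969 + 0.007090 = 0.070058
P80 = (1/0.070058)² = 14.2739² = 203.74 µm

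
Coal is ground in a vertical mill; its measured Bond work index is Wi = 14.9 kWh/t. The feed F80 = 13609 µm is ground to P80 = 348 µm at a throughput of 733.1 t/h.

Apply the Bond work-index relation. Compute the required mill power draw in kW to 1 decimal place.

W = 10·Wi·[P80^(−½) − F80^(−½)]
W = 10·14.9·(1/√348 − 1/√13609) = 10·14.9·(0.045034) = 6.7100 kWh/t
Mill draw = 6.7100 × 733.1 = 4919.1 kW

P = 4919.1 kW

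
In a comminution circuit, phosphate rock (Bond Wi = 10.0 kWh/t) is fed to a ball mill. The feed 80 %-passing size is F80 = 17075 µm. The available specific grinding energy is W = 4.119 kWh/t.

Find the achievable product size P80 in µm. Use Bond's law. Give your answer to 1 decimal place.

W = 10 Wi (P80^-0.5 − F80^-0.5)
P80^(−½) = W/(10 Wi) + F80^(−½)
  = 4.1190/(10·10.0) + 1/√17075 = 0.041190 + 0.007653 = 0.048843
P80 = (1/0.048843)² = 20.4739² = 419.18 µm

P80 = 419.2 µm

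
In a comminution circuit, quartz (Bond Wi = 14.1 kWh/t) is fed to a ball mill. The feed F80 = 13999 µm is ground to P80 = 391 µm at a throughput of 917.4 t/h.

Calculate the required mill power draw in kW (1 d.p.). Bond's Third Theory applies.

P = 5448.4 kW

W = 10 Wi (P80^-0.5 − F80^-0.5)
W = 10·14.1·(1/√391 − 1/√13999) = 10·14.1·(0.042120) = 5.9390 kWh/t
Mill draw = 5.9390 × 917.4 = 5448.4 kW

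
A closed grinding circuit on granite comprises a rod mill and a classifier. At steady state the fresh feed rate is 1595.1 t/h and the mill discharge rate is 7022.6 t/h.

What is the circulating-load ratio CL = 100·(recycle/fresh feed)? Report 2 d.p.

CL = 340.26 %

M = F + R at steady state, so:
R = M − F = 7022.6 − 1595.1 = 5427.5 t/h
CL = 100·R/F = 100·5427.5/1595.1 = 340.26 %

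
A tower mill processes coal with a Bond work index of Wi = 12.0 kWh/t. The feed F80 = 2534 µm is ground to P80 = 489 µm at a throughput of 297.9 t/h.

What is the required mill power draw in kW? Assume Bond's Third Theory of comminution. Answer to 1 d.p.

W = 10·Wi·(P80^(-½) − F80^(-½))
W = 10·12.0·(1/√489 − 1/√2534) = 10·12.0·(0.025356) = 3.0427 kWh/t
P = W·T = 3.0427·297.9 = 906.4 kW

P = 906.4 kW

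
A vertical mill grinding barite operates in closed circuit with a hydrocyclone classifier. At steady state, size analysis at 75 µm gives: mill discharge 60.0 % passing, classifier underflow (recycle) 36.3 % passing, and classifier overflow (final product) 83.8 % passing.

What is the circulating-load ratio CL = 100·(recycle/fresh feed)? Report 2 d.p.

CL = 100.42 %

Classifier node, passing 75 µm:
d + r·d = r·u + o → r(d−u) = o−d
r = (83.8 − 60.0)/(60.0 − 36.3) = 23.8/23.7 = 1.0042
CL = 100·r = 100.42 %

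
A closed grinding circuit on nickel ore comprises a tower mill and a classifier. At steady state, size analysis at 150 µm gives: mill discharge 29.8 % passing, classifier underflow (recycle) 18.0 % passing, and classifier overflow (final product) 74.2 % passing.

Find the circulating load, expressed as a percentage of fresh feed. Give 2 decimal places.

Balance %-passing 150 µm (r = R/F):
(1+r)·d = r·u + o ⇒ r = (o−d)/(d−u)
r = (74.2 − 29.8)/(29.8 − 18.0) = 44.4/11.8 = 3.7627
CL = 100·r = 376.27 %

CL = 376.27 %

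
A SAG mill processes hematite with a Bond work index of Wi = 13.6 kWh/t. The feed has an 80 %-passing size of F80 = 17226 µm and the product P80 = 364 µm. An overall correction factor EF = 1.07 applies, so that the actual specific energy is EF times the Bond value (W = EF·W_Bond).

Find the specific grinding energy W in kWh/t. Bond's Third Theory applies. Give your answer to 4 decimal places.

W = 6.5186 kWh/t

W = 10 Wi / √P80 − 10 Wi / √F80
1/√364 = 0.052414;  1/√17226 = 0.007619
W = 10·13.6·(0.052414 − 0.007619) = 6.0921 kWh/t
With EF = 1.07: W = 6.0921·1.07 = 6.5186 kWh/t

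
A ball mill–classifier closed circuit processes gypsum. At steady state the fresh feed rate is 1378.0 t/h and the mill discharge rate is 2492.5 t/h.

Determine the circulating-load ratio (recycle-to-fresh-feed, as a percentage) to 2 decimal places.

Discharge = new feed + return, hence
R = M − F = 2492.5 − 1378.0 = 1114.5 t/h
CL = 100·R/F = 100·1114.5/1378.0 = 80.88 %

CL = 80.88 %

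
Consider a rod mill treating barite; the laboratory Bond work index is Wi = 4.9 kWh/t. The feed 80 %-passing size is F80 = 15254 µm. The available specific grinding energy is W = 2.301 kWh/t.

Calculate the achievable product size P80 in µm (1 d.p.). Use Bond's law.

W_Bond = 10·Wi·(1/√P₈₀ − 1/√F₈₀)
P80^(−½) = W/(10 Wi) + F80^(−½)
  = 2.3010/(10·4.9) + 1/√15254 = 0.046959 + 0.008097 = 0.055056
P80 = (1/0.055056)² = 18.1634² = 329.91 µm

P80 = 329.9 µm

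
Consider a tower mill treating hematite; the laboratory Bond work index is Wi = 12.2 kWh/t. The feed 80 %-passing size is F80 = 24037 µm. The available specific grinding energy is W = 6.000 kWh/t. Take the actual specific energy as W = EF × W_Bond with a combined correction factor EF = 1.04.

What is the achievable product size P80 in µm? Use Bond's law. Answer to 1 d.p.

W = 10·Wi·(P80^(-½) − F80^(-½))
W_Bond = W / EF = 6.000 / 1.04 = 5.7692 kWh/t
⇒ 1/√P80 = W_Bond/(10 Wi) + 1/√F80
  = 5.7692/(10·12.2) + 1/√24037 = 0.047289 + 0.006450 = 0.053739
P80 = (1/0.053739)² = 18.6085² = 346.28 µm

P80 = 346.3 µm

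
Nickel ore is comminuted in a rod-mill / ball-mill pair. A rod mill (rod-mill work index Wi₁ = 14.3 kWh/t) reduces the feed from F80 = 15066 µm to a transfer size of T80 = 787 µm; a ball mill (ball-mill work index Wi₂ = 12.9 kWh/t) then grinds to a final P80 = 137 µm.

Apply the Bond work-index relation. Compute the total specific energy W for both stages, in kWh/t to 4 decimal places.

W = 10.3552 kWh/t

Bond:  W = 10 Wi (1/√P − 1/√F)
Stage 1 (15066→787 µm, Wi₁=14.3): W₁ = 10·14.3·(0.035646 − 0.008147) = 3.9324 kWh/t
Stage 2 (787→137 µm, Wi₂=12.9): W₂ = 10·12.9·(0.085436 − 0.035646) = 6.4229 kWh/t
W = W₁ + W₂ = 3.9324 + 6.4229 = 10.3552 kWh/t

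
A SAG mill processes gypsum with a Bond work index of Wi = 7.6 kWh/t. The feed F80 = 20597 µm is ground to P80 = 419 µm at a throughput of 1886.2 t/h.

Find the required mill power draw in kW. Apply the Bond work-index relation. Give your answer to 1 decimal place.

W_Bond = 10·Wi·(1/√P₈₀ − 1/√F₈₀)
W = 10·7.6·(1/√419 − 1/√20597) = 10·7.6·(0.041885) = 3.1833 kWh/t
P = W·T = 3.1833·1886.2 = 6004.3 kW

P = 6004.3 kW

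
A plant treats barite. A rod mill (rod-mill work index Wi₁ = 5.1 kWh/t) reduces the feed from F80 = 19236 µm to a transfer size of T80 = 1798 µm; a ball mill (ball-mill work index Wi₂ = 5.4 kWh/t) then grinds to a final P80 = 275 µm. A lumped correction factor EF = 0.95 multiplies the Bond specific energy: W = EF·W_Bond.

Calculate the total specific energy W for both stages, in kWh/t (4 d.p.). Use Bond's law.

W = 2.6770 kWh/t

W = 10·Wi·(P80^(-½) − F80^(-½))
Stage 1 (19236→1798 µm, Wi₁=5.1): W₁ = 10·5.1·(0.023583 − 0.007210) = 0.8350 kWh/t
Stage 2 (1798→275 µm, Wi₂=5.4): W₂ = 10·5.4·(0.060302 − 0.023583) = 1.9828 kWh/t
W = W₁ + W₂ = 0.8350 + 1.9828 = 2.8179 kWh/t
Apply correction: 2.8179 × 0.95 = 2.6770 kWh/t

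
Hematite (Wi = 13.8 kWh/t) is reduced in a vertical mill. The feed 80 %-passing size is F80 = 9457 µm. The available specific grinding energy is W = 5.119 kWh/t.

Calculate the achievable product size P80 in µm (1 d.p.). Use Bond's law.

P80 = 445.5 µm

W = 10 Wi / √P80 − 10 Wi / √F80
⇒ 1/√P80 = W/(10 Wi) + 1/√F80
  = 5.1190/(10·13.8) + 1/√9457 = 0.037094 + 0.010283 = 0.047377
P80 = (1/0.047377)² = 21.1072² = 445.51 µm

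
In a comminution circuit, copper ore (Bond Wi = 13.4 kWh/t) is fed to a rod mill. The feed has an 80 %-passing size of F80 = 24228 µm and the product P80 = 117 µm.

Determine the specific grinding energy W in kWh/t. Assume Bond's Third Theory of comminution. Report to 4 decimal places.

W = 10·Wi·[P80^(−½) − F80^(−½)]
1/√117 = 0.092450;  1/√24228 = 0.006425
W = 10·13.4·(0.092450 − 0.006425) = 11.5274 kWh/t

W = 11.5274 kWh/t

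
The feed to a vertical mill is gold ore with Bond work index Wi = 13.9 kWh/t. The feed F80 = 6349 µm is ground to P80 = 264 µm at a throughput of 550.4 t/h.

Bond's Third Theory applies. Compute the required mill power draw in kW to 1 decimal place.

W = 10 Wi / √P80 − 10 Wi / √F80
W = 10·13.9·(1/√264 − 1/√6349) = 10·13.9·(0.048996) = 6.8104 kWh/t
Power = W × throughput = 6.8104 kWh/t × 550.4 t/h = 3748.4 kW

P = 3748.4 kW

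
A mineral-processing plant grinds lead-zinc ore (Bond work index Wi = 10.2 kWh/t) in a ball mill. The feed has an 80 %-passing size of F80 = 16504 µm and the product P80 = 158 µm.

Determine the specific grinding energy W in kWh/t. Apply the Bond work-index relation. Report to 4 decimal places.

W = 10 Wi (1/√P80 − 1/√F80)  [Bond]
1/√158 = 0.079556;  1/√16504 = 0.007784
W = 10·10.2·(0.079556 − 0.007784) = 7.3207 kWh/t

W = 7.3207 kWh/t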